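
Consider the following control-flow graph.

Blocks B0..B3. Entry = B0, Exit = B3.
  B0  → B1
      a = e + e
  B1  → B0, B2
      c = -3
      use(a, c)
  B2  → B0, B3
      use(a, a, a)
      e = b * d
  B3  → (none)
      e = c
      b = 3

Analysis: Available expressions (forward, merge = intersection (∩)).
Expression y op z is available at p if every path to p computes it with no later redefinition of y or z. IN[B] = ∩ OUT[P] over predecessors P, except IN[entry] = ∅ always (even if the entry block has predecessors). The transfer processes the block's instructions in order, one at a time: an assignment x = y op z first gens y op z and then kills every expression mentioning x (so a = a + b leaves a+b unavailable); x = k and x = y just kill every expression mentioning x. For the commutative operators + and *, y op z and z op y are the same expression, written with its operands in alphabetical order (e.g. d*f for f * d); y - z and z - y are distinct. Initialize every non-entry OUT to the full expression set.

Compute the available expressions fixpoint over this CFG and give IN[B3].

Converged values:
  B0: | IN={} | OUT={e+e}
  B1: | IN={e+e} | OUT={e+e}
  B2: | IN={e+e} | OUT={b*d}
  B3: | IN={b*d} | OUT={}

Merge at B3: IN[B3] = OUT[B2] = {b*d}

Answer: {b*d}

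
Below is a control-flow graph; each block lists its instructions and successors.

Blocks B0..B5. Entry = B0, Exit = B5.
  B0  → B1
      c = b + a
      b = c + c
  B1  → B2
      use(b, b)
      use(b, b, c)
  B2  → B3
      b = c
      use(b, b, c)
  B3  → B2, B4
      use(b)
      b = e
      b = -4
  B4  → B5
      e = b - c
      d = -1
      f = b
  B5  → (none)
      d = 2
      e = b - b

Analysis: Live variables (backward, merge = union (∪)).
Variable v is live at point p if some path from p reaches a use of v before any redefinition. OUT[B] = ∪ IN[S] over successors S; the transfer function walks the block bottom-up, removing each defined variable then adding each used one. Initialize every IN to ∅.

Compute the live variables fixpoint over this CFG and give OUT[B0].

Fixpoint table:
  B0:  IN={a, b, e}  OUT={b, c, e}
  B1:  IN={b, c, e}  OUT={c, e}
  B2:  IN={c, e}  OUT={b, c, e}
  B3:  IN={b, c, e}  OUT={b, c, e}
  B4:  IN={b, c}  OUT={b}
  B5:  IN={b}  OUT={}

Merge at B0: OUT[B0] = IN[B1] = {b, c, e}

Answer: {b, c, e}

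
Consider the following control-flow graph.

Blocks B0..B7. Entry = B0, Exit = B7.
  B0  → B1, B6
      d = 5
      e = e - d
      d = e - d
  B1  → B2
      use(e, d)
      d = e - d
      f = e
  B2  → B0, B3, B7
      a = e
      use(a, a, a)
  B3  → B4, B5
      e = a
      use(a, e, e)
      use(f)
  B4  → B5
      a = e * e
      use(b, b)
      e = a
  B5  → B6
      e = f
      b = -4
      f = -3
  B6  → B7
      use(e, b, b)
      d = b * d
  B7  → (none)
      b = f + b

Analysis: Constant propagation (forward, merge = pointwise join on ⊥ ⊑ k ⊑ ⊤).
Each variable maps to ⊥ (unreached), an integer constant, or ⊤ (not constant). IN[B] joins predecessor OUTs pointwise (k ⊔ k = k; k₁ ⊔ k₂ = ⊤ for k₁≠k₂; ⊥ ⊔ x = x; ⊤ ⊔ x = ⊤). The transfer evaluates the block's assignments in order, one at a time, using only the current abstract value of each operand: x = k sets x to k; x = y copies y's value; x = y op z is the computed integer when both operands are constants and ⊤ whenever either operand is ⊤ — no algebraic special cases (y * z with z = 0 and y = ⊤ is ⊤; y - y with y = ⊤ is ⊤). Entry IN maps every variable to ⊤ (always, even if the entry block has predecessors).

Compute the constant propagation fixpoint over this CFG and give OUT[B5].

Converged values:
  B0:   IN=(all ⊤)   OUT=(all ⊤)
  B1:   IN=(all ⊤)   OUT=(all ⊤)
  B2:   IN=(all ⊤)   OUT=(all ⊤)
  B3:   IN=(all ⊤)   OUT=(all ⊤)
  B4:   IN=(all ⊤)   OUT=(all ⊤)
  B5:   IN=(all ⊤)   OUT={b:-4, f:-3; rest ⊤}
  B6:   IN=(all ⊤)   OUT=(all ⊤)
  B7:   IN=(all ⊤)   OUT=(all ⊤)

Merge at B5: IN[B5] = OUT[B3] ⊔ OUT[B4] = {a: ⊤, b: ⊤, c: ⊤, d: ⊤, e: ⊤, f: ⊤}
Applying B5's transfer function to that IN value gives OUT[B5] (row B5 above).

Answer: {a: ⊤, b: -4, c: ⊤, d: ⊤, e: ⊤, f: -3}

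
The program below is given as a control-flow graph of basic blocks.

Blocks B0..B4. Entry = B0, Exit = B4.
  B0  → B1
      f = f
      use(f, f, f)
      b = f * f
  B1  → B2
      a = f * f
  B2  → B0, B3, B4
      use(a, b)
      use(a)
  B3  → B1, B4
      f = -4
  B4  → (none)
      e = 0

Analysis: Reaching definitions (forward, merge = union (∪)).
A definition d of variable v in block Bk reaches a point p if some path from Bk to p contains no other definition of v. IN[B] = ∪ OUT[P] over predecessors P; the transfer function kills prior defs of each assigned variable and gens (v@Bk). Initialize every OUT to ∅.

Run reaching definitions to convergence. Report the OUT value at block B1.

Answer: {a@B1, b@B0, f@B0, f@B3}

Trace:
Converged values:
  B0: | IN={a@B1, b@B0, f@B0, f@B3} | OUT={a@B1, b@B0, f@B0}
  B1: | IN={a@B1, b@B0, f@B0, f@B3} | OUT={a@B1, b@B0, f@B0, f@B3}
  B2: | IN={a@B1, b@B0, f@B0, f@B3} | OUT={a@B1, b@B0, f@B0, f@B3}
  B3: | IN={a@B1, b@B0, f@B0, f@B3} | OUT={a@B1, b@B0, f@B3}
  B4: | IN={a@B1, b@B0, f@B0, f@B3} | OUT={a@B1, b@B0, e@B4, f@B0, f@B3}

Merge at B1: IN[B1] = OUT[B0] ⊔ OUT[B3] = {a@B1, b@B0, f@B0, f@B3}
Applying B1's transfer function to that IN value gives OUT[B1] (row B1 above).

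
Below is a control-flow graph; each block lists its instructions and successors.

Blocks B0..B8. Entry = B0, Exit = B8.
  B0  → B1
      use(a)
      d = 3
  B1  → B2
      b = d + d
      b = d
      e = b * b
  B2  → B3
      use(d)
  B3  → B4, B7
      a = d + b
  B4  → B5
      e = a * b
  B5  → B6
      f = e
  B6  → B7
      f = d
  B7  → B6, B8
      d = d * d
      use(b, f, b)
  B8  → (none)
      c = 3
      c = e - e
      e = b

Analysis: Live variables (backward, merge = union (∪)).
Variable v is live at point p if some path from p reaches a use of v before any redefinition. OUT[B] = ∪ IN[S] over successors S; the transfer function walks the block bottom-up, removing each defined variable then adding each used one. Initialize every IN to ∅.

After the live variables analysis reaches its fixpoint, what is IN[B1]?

Answer: {d, f}

Trace:
Per-block solution:
  B0:  IN={a, f}  OUT={d, f}
  B1:  IN={d, f}  OUT={b, d, e, f}
  B2:  IN={b, d, e, f}  OUT={b, d, e, f}
  B3:  IN={b, d, e, f}  OUT={a, b, d, e, f}
  B4:  IN={a, b, d}  OUT={b, d, e}
  B5:  IN={b, d, e}  OUT={b, d, e}
  B6:  IN={b, d, e}  OUT={b, d, e, f}
  B7:  IN={b, d, e, f}  OUT={b, d, e}
  B8:  IN={b, e}  OUT={}

Merge at B1: OUT[B1] = IN[B2] = {b, d, e, f}
Applying B1's transfer function to that OUT value gives IN[B1] (row B1 above).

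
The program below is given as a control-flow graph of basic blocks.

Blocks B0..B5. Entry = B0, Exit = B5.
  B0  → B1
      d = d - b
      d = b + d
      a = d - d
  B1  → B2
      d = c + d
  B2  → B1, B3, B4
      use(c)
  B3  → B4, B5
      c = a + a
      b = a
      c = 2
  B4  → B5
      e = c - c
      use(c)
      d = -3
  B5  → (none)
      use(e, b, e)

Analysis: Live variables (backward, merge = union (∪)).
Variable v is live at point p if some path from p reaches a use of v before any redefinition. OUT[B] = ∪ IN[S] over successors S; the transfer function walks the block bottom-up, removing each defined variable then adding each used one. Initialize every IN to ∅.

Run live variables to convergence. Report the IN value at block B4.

Answer: {b, c}

Working:
Fixpoint table:
  B0:   IN={b, c, d, e}   OUT={a, b, c, d, e}
  B1:   IN={a, b, c, d, e}   OUT={a, b, c, d, e}
  B2:   IN={a, b, c, d, e}   OUT={a, b, c, d, e}
  B3:   IN={a, e}   OUT={b, c, e}
  B4:   IN={b, c}   OUT={b, e}
  B5:   IN={b, e}   OUT={}

Merge at B4: OUT[B4] = IN[B5] = {b, e}
Applying B4's transfer function to that OUT value gives IN[B4] (row B4 above).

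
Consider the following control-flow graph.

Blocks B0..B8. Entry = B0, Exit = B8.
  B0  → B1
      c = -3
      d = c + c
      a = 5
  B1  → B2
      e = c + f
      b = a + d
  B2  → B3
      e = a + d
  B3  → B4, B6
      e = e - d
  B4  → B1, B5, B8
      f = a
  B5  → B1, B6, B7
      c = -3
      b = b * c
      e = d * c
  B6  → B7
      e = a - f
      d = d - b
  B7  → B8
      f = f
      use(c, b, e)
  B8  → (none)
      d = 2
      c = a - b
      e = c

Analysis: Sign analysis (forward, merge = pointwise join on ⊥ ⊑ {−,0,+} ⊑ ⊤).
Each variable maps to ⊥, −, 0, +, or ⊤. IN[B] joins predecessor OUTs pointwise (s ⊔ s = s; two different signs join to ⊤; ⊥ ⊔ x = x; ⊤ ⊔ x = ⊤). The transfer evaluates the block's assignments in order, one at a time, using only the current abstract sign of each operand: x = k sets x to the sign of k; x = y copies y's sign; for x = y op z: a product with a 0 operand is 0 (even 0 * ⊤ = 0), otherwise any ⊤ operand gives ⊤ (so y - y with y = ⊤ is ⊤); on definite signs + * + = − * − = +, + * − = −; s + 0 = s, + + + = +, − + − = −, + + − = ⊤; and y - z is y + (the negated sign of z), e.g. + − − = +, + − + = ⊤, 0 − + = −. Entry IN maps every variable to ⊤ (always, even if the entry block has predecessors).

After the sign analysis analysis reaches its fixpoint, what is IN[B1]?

Answer: {a: +, b: ⊤, c: -, d: -, e: ⊤, f: ⊤}

Working:
Fixpoint table:
  B0:  IN=(all ⊤)  OUT={a:+, c:-, d:-; rest ⊤}
  B1:  IN={a:+, c:-, d:-; rest ⊤}  OUT={a:+, c:-, d:-; rest ⊤}
  B2:  IN={a:+, c:-, d:-; rest ⊤}  OUT={a:+, c:-, d:-; rest ⊤}
  B3:  IN={a:+, c:-, d:-; rest ⊤}  OUT={a:+, c:-, d:-; rest ⊤}
  B4:  IN={a:+, c:-, d:-; rest ⊤}  OUT={a:+, c:-, d:-, f:+; rest ⊤}
  B5:  IN={a:+, c:-, d:-, f:+; rest ⊤}  OUT={a:+, c:-, d:-, e:+, f:+; rest ⊤}
  B6:  IN={a:+, c:-, d:-; rest ⊤}  OUT={a:+, c:-; rest ⊤}
  B7:  IN={a:+, c:-; rest ⊤}  OUT={a:+, c:-; rest ⊤}
  B8:  IN={a:+, c:-; rest ⊤}  OUT={a:+, d:+; rest ⊤}

Merge at B1: IN[B1] = OUT[B0] ⊔ OUT[B4] ⊔ OUT[B5] = {a: +, b: ⊤, c: -, d: -, e: ⊤, f: ⊤}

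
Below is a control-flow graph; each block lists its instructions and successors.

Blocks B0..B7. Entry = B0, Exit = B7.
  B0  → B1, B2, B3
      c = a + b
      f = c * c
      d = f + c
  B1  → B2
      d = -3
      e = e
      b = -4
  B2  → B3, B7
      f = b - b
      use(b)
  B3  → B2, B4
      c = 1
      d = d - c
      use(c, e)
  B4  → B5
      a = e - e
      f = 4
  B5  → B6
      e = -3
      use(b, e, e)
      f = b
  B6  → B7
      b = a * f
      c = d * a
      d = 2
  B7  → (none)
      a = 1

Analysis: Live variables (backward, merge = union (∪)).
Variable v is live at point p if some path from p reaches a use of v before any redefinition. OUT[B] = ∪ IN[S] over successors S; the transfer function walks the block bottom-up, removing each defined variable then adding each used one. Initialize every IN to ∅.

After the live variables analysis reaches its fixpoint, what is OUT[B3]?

Converged values:
  B0:   IN={a, b, e}   OUT={b, d, e}
  B1:   IN={e}   OUT={b, d, e}
  B2:   IN={b, d, e}   OUT={b, d, e}
  B3:   IN={b, d, e}   OUT={b, d, e}
  B4:   IN={b, d, e}   OUT={a, b, d}
  B5:   IN={a, b, d}   OUT={a, d, f}
  B6:   IN={a, d, f}   OUT={}
  B7:   IN={}   OUT={}

Merge at B3: OUT[B3] = IN[B2] ⊔ IN[B4] = {b, d, e}

Answer: {b, d, e}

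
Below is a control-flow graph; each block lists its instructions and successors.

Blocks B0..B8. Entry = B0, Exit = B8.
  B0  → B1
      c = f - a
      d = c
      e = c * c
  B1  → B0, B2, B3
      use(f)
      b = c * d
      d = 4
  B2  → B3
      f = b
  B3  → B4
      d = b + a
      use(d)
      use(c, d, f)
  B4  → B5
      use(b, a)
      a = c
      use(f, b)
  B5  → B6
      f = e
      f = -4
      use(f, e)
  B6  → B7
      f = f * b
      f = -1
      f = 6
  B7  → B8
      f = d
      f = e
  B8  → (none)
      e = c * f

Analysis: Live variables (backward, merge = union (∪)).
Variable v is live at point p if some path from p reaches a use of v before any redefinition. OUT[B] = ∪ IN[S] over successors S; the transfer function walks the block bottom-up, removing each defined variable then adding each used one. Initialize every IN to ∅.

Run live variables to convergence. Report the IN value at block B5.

Answer: {b, c, d, e}

Working:
Per-block solution:
  B0:  IN={a, f}  OUT={a, c, d, e, f}
  B1:  IN={a, c, d, e, f}  OUT={a, b, c, e, f}
  B2:  IN={a, b, c, e}  OUT={a, b, c, e, f}
  B3:  IN={a, b, c, e, f}  OUT={a, b, c, d, e, f}
  B4:  IN={a, b, c, d, e, f}  OUT={b, c, d, e}
  B5:  IN={b, c, d, e}  OUT={b, c, d, e, f}
  B6:  IN={b, c, d, e, f}  OUT={c, d, e}
  B7:  IN={c, d, e}  OUT={c, f}
  B8:  IN={c, f}  OUT={}

Merge at B5: OUT[B5] = IN[B6] = {b, c, d, e, f}
Applying B5's transfer function to that OUT value gives IN[B5] (row B5 above).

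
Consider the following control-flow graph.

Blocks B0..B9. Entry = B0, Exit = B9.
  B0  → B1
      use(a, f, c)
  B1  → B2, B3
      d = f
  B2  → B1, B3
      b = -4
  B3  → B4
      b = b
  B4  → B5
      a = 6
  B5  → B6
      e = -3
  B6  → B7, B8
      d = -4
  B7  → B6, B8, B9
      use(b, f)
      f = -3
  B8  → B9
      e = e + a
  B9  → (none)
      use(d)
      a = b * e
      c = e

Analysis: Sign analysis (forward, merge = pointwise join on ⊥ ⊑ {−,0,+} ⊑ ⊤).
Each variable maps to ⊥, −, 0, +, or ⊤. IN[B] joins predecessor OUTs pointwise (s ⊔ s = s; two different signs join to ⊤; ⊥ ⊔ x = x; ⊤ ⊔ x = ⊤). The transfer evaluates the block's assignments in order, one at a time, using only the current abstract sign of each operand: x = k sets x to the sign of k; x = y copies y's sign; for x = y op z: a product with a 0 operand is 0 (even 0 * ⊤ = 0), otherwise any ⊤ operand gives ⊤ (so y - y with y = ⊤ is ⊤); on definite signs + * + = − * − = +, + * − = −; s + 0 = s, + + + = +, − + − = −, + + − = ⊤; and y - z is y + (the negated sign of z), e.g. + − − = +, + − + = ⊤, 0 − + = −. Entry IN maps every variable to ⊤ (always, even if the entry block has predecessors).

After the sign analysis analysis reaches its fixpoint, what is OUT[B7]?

Answer: {a: +, b: ⊤, c: ⊤, d: -, e: -, f: -}

Working:
Converged values:
  B0:   IN=(all ⊤)   OUT=(all ⊤)
  B1:   IN=(all ⊤)   OUT=(all ⊤)
  B2:   IN=(all ⊤)   OUT={b:-; rest ⊤}
  B3:   IN=(all ⊤)   OUT=(all ⊤)
  B4:   IN=(all ⊤)   OUT={a:+; rest ⊤}
  B5:   IN={a:+; rest ⊤}   OUT={a:+, e:-; rest ⊤}
  B6:   IN={a:+, e:-; rest ⊤}   OUT={a:+, d:-, e:-; rest ⊤}
  B7:   IN={a:+, d:-, e:-; rest ⊤}   OUT={a:+, d:-, e:-, f:-; rest ⊤}
  B8:   IN={a:+, d:-, e:-; rest ⊤}   OUT={a:+, d:-; rest ⊤}
  B9:   IN={a:+, d:-; rest ⊤}   OUT={d:-; rest ⊤}

Merge at B7: IN[B7] = OUT[B6] = {a: +, b: ⊤, c: ⊤, d: -, e: -, f: ⊤}
Applying B7's transfer function to that IN value gives OUT[B7] (row B7 above).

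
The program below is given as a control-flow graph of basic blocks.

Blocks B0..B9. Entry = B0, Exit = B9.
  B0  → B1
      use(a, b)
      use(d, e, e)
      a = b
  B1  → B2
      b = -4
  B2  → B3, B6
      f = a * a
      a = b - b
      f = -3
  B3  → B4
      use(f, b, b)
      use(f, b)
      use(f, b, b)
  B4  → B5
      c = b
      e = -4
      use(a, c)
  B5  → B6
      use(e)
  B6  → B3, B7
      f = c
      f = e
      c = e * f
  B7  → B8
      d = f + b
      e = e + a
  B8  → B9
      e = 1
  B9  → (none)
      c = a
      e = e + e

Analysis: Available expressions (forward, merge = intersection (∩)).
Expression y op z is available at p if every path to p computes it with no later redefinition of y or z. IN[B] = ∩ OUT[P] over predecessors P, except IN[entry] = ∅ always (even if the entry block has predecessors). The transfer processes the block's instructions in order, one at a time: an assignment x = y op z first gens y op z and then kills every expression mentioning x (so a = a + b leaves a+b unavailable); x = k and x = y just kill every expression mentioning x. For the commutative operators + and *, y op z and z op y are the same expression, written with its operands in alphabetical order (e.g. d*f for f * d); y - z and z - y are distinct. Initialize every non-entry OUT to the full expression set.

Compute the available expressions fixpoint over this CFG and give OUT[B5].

Fixpoint table:
  B0: | IN={} | OUT={}
  B1: | IN={} | OUT={}
  B2: | IN={} | OUT={b-b}
  B3: | IN={b-b} | OUT={b-b}
  B4: | IN={b-b} | OUT={b-b}
  B5: | IN={b-b} | OUT={b-b}
  B6: | IN={b-b} | OUT={b-b, e*f}
  B7: | IN={b-b, e*f} | OUT={b+f, b-b}
  B8: | IN={b+f, b-b} | OUT={b+f, b-b}
  B9: | IN={b+f, b-b} | OUT={b+f, b-b}

Merge at B5: IN[B5] = OUT[B4] = {b-b}
Applying B5's transfer function to that IN value gives OUT[B5] (row B5 above).

Answer: {b-b}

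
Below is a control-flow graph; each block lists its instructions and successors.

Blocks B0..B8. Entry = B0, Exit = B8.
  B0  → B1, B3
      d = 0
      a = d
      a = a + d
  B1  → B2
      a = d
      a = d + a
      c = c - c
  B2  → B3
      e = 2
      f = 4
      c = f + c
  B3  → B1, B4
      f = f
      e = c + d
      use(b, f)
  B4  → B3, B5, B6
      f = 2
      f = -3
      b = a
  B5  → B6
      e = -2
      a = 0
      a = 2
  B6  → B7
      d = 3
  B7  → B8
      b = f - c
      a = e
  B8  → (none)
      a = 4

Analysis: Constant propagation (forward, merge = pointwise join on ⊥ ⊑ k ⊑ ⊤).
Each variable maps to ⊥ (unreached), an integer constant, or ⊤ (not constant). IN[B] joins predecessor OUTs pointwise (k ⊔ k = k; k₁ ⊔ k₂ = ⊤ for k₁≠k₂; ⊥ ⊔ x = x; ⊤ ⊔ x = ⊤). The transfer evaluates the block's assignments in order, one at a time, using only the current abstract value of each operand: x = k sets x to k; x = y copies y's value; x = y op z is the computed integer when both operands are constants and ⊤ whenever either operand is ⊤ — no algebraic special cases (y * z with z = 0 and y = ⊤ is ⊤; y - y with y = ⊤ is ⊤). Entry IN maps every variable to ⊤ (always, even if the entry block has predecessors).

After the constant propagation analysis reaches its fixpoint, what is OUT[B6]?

Answer: {a: ⊤, b: 0, c: ⊤, d: 3, e: ⊤, f: -3}

Working:
Per-block solution:
  B0: | IN=(all ⊤) | OUT={a:0, d:0; rest ⊤}
  B1: | IN={a:0, d:0; rest ⊤} | OUT={a:0, d:0; rest ⊤}
  B2: | IN={a:0, d:0; rest ⊤} | OUT={a:0, d:0, e:2, f:4; rest ⊤}
  B3: | IN={a:0, d:0; rest ⊤} | OUT={a:0, d:0; rest ⊤}
  B4: | IN={a:0, d:0; rest ⊤} | OUT={a:0, b:0, d:0, f:-3; rest ⊤}
  B5: | IN={a:0, b:0, d:0, f:-3; rest ⊤} | OUT={a:2, b:0, d:0, e:-2, f:-3; rest ⊤}
  B6: | IN={b:0, d:0, f:-3; rest ⊤} | OUT={b:0, d:3, f:-3; rest ⊤}
  B7: | IN={b:0, d:3, f:-3; rest ⊤} | OUT={d:3, f:-3; rest ⊤}
  B8: | IN={d:3, f:-3; rest ⊤} | OUT={a:4, d:3, f:-3; rest ⊤}

Merge at B6: IN[B6] = OUT[B4] ⊔ OUT[B5] = {a: ⊤, b: 0, c: ⊤, d: 0, e: ⊤, f: -3}
Applying B6's transfer function to that IN value gives OUT[B6] (row B6 above).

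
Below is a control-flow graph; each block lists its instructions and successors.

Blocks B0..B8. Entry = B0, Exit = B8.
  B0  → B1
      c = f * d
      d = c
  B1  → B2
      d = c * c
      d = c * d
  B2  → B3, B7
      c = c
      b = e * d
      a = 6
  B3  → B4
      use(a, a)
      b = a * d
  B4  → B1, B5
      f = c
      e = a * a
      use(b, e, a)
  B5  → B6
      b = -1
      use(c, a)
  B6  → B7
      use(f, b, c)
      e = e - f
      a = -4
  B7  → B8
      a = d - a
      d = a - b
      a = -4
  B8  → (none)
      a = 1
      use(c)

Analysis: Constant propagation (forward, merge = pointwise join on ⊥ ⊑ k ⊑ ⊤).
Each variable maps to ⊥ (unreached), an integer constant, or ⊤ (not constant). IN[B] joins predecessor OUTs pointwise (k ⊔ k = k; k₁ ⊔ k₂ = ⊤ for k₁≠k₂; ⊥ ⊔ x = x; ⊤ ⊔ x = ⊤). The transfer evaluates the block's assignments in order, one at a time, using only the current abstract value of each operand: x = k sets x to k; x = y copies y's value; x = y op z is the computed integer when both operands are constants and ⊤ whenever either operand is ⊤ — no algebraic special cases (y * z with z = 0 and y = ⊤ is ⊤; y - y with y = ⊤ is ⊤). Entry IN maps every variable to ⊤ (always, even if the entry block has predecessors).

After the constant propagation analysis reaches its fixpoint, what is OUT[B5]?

Answer: {a: 6, b: -1, c: ⊤, d: ⊤, e: 36, f: ⊤}

Working:
Per-block solution:
  B0:  IN=(all ⊤)  OUT=(all ⊤)
  B1:  IN=(all ⊤)  OUT=(all ⊤)
  B2:  IN=(all ⊤)  OUT={a:6; rest ⊤}
  B3:  IN={a:6; rest ⊤}  OUT={a:6; rest ⊤}
  B4:  IN={a:6; rest ⊤}  OUT={a:6, e:36; rest ⊤}
  B5:  IN={a:6, e:36; rest ⊤}  OUT={a:6, b:-1, e:36; rest ⊤}
  B6:  IN={a:6, b:-1, e:36; rest ⊤}  OUT={a:-4, b:-1; rest ⊤}
  B7:  IN=(all ⊤)  OUT={a:-4; rest ⊤}
  B8:  IN={a:-4; rest ⊤}  OUT={a:1; rest ⊤}

Merge at B5: IN[B5] = OUT[B4] = {a: 6, b: ⊤, c: ⊤, d: ⊤, e: 36, f: ⊤}
Applying B5's transfer function to that IN value gives OUT[B5] (row B5 above).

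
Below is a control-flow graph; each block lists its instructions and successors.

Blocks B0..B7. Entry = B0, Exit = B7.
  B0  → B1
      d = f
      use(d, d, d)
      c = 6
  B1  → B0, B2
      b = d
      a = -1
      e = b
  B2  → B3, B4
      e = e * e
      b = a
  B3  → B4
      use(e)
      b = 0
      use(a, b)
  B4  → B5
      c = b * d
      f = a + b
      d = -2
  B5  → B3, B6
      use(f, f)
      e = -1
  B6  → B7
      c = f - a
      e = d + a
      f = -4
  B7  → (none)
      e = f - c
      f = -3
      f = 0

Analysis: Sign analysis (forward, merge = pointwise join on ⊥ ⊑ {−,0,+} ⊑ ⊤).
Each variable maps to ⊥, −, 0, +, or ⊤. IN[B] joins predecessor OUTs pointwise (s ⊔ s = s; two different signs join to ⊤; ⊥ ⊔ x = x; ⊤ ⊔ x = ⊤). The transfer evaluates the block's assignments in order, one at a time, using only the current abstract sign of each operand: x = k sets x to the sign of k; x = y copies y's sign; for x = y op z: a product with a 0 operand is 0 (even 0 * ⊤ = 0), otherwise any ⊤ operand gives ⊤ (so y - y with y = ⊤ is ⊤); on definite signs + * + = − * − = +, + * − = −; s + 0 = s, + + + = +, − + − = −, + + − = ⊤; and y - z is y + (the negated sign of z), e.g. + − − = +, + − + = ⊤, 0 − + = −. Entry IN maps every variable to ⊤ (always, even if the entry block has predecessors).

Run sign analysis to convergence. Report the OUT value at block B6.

Answer: {a: -, b: ⊤, c: ⊤, d: -, e: -, f: -}

Derivation:
Fixpoint table:
  B0:   IN=(all ⊤)   OUT={c:+; rest ⊤}
  B1:   IN={c:+; rest ⊤}   OUT={a:-, c:+; rest ⊤}
  B2:   IN={a:-, c:+; rest ⊤}   OUT={a:-, b:-, c:+; rest ⊤}
  B3:   IN={a:-; rest ⊤}   OUT={a:-, b:0; rest ⊤}
  B4:   IN={a:-; rest ⊤}   OUT={a:-, d:-; rest ⊤}
  B5:   IN={a:-, d:-; rest ⊤}   OUT={a:-, d:-, e:-; rest ⊤}
  B6:   IN={a:-, d:-, e:-; rest ⊤}   OUT={a:-, d:-, e:-, f:-; rest ⊤}
  B7:   IN={a:-, d:-, e:-, f:-; rest ⊤}   OUT={a:-, d:-, f:0; rest ⊤}

Merge at B6: IN[B6] = OUT[B5] = {a: -, b: ⊤, c: ⊤, d: -, e: -, f: ⊤}
Applying B6's transfer function to that IN value gives OUT[B6] (row B6 above).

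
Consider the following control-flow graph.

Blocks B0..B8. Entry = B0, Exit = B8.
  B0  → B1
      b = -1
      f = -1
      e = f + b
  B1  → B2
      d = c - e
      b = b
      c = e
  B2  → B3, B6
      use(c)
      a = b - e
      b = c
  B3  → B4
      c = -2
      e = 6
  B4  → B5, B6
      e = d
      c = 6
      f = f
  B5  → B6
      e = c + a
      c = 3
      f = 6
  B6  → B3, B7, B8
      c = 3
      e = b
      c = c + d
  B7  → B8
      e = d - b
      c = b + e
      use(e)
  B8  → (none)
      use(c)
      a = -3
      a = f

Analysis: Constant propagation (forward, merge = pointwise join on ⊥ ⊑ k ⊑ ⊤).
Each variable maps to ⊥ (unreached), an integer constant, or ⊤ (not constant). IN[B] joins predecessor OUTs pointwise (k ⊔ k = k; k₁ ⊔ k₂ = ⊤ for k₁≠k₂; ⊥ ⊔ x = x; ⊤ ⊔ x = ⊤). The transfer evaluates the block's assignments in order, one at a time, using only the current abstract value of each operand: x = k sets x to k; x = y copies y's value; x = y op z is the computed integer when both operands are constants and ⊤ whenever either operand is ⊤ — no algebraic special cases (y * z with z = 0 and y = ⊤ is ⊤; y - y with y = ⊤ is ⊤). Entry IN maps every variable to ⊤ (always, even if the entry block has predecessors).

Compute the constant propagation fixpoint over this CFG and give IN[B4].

Fixpoint table:
  B0:  IN=(all ⊤)  OUT={b:-1, e:-2, f:-1; rest ⊤}
  B1:  IN={b:-1, e:-2, f:-1; rest ⊤}  OUT={b:-1, c:-2, e:-2, f:-1; rest ⊤}
  B2:  IN={b:-1, c:-2, e:-2, f:-1; rest ⊤}  OUT={a:1, b:-2, c:-2, e:-2, f:-1; rest ⊤}
  B3:  IN={a:1, b:-2, e:-2; rest ⊤}  OUT={a:1, b:-2, c:-2, e:6; rest ⊤}
  B4:  IN={a:1, b:-2, c:-2, e:6; rest ⊤}  OUT={a:1, b:-2, c:6; rest ⊤}
  B5:  IN={a:1, b:-2, c:6; rest ⊤}  OUT={a:1, b:-2, c:3, e:7, f:6; rest ⊤}
  B6:  IN={a:1, b:-2; rest ⊤}  OUT={a:1, b:-2, e:-2; rest ⊤}
  B7:  IN={a:1, b:-2, e:-2; rest ⊤}  OUT={a:1, b:-2; rest ⊤}
  B8:  IN={a:1, b:-2; rest ⊤}  OUT={b:-2; rest ⊤}

Merge at B4: IN[B4] = OUT[B3] = {a: 1, b: -2, c: -2, d: ⊤, e: 6, f: ⊤}

Answer: {a: 1, b: -2, c: -2, d: ⊤, e: 6, f: ⊤}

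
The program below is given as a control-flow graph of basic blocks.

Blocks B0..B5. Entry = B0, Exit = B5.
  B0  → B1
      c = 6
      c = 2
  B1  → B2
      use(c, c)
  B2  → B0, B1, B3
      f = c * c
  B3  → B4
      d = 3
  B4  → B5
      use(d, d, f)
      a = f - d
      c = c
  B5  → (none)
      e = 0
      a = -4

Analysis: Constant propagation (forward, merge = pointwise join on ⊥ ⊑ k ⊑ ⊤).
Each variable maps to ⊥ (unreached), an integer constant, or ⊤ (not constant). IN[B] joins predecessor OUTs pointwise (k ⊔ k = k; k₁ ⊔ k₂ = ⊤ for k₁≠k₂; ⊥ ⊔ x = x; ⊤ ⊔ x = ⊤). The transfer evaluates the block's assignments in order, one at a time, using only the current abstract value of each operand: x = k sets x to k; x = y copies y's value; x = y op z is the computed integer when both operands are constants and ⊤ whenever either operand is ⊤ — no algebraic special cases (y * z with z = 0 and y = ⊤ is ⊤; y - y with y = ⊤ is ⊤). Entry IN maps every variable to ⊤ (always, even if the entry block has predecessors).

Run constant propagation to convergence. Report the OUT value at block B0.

Per-block solution:
  B0: | IN=(all ⊤) | OUT={c:2; rest ⊤}
  B1: | IN={c:2; rest ⊤} | OUT={c:2; rest ⊤}
  B2: | IN={c:2; rest ⊤} | OUT={c:2, f:4; rest ⊤}
  B3: | IN={c:2, f:4; rest ⊤} | OUT={c:2, d:3, f:4; rest ⊤}
  B4: | IN={c:2, d:3, f:4; rest ⊤} | OUT={a:1, c:2, d:3, f:4; rest ⊤}
  B5: | IN={a:1, c:2, d:3, f:4; rest ⊤} | OUT={a:-4, c:2, d:3, e:0, f:4; rest ⊤}

Merge at B0 (entry node, so the boundary value (all ⊤) is joined with the incoming edge(s)): IN[B0] = (all ⊤) ⊔ OUT[B2] = {a: ⊤, b: ⊤, c: ⊤, d: ⊤, e: ⊤, f: ⊤}
Applying B0's transfer function to that IN value gives OUT[B0] (row B0 above).

Answer: {a: ⊤, b: ⊤, c: 2, d: ⊤, e: ⊤, f: ⊤}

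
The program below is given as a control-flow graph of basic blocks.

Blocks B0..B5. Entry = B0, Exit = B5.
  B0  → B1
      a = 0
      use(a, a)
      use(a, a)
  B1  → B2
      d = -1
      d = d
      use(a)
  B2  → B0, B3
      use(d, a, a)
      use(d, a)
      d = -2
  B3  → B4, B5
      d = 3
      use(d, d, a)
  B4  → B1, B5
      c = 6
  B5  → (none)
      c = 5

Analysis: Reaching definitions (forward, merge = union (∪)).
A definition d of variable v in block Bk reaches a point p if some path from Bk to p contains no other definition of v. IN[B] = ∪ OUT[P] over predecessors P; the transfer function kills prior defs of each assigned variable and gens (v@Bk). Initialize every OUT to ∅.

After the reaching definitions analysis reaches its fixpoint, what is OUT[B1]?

Fixpoint table:
  B0:   IN={a@B0, c@B4, d@B2}   OUT={a@B0, c@B4, d@B2}
  B1:   IN={a@B0, c@B4, d@B2, d@B3}   OUT={a@B0, c@B4, d@B1}
  B2:   IN={a@B0, c@B4, d@B1}   OUT={a@B0, c@B4, d@B2}
  B3:   IN={a@B0, c@B4, d@B2}   OUT={a@B0, c@B4, d@B3}
  B4:   IN={a@B0, c@B4, d@B3}   OUT={a@B0, c@B4, d@B3}
  B5:   IN={a@B0, c@B4, d@B3}   OUT={a@B0, c@B5, d@B3}

Merge at B1: IN[B1] = OUT[B0] ⊔ OUT[B4] = {a@B0, c@B4, d@B2, d@B3}
Applying B1's transfer function to that IN value gives OUT[B1] (row B1 above).

Answer: {a@B0, c@B4, d@B1}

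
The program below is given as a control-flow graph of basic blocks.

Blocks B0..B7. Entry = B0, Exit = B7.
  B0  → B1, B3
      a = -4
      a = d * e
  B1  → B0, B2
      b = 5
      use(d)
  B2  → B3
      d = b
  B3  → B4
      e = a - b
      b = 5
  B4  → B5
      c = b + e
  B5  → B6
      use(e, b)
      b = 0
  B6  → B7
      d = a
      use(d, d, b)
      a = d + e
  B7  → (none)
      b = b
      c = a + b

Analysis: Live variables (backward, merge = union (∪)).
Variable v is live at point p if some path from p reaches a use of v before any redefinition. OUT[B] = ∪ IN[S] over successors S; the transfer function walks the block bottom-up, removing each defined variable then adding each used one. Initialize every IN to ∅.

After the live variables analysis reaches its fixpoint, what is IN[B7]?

Per-block solution:
  B0: | IN={b, d, e} | OUT={a, b, d, e}
  B1: | IN={a, d, e} | OUT={a, b, d, e}
  B2: | IN={a, b} | OUT={a, b}
  B3: | IN={a, b} | OUT={a, b, e}
  B4: | IN={a, b, e} | OUT={a, b, e}
  B5: | IN={a, b, e} | OUT={a, b, e}
  B6: | IN={a, b, e} | OUT={a, b}
  B7: | IN={a, b} | OUT={}

B7 is the boundary node: OUT[B7] = {}
Applying B7's transfer function to that OUT value gives IN[B7] (row B7 above).

Answer: {a, b}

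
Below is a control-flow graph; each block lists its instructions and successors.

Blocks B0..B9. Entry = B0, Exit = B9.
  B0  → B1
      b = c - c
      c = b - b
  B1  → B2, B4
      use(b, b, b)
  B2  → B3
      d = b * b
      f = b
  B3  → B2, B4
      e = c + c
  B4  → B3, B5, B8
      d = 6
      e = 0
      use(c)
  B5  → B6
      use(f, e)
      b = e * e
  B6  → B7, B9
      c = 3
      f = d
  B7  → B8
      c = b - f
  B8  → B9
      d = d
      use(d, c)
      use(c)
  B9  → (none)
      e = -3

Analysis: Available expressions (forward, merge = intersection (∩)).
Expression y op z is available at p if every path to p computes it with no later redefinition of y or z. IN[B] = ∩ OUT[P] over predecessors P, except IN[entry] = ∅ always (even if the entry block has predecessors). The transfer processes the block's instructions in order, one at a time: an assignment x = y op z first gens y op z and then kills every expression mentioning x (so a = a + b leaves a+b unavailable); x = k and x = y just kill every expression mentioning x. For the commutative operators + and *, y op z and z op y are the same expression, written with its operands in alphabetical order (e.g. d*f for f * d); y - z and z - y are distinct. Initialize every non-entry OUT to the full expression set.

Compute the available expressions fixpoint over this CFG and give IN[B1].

Answer: {b-b}

Trace:
Converged values:
  B0:  IN={}  OUT={b-b}
  B1:  IN={b-b}  OUT={b-b}
  B2:  IN={b-b}  OUT={b*b, b-b}
  B3:  IN={b-b}  OUT={b-b, c+c}
  B4:  IN={b-b}  OUT={b-b}
  B5:  IN={b-b}  OUT={e*e}
  B6:  IN={e*e}  OUT={e*e}
  B7:  IN={e*e}  OUT={b-f, e*e}
  B8:  IN={}  OUT={}
  B9:  IN={}  OUT={}

Merge at B1: IN[B1] = OUT[B0] = {b-b}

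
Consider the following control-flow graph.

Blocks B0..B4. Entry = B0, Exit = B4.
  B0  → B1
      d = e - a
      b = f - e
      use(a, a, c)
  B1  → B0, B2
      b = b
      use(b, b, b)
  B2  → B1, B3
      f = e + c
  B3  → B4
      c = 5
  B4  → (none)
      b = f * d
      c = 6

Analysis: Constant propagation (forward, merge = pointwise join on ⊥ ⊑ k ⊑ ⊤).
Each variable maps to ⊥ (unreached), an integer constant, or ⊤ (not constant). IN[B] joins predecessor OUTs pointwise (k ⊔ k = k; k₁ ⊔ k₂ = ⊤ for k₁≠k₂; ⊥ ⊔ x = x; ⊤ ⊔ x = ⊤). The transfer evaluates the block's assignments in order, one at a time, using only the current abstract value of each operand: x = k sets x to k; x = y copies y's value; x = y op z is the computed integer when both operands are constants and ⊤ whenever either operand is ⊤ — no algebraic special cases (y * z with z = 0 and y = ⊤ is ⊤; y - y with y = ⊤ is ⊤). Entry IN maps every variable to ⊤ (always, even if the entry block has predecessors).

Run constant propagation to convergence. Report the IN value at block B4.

Per-block solution:
  B0:   IN=(all ⊤)   OUT=(all ⊤)
  B1:   IN=(all ⊤)   OUT=(all ⊤)
  B2:   IN=(all ⊤)   OUT=(all ⊤)
  B3:   IN=(all ⊤)   OUT={c:5; rest ⊤}
  B4:   IN={c:5; rest ⊤}   OUT={c:6; rest ⊤}

Merge at B4: IN[B4] = OUT[B3] = {a: ⊤, b: ⊤, c: 5, d: ⊤, e: ⊤, f: ⊤}

Answer: {a: ⊤, b: ⊤, c: 5, d: ⊤, e: ⊤, f: ⊤}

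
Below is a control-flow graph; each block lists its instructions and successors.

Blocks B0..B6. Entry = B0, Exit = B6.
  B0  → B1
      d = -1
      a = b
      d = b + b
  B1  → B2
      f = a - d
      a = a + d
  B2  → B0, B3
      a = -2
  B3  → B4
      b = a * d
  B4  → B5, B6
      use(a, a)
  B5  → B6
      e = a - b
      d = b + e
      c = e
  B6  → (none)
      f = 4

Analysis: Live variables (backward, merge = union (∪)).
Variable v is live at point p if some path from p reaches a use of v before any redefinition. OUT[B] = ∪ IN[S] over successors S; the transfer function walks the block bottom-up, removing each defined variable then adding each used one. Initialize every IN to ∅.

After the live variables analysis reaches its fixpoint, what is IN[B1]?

Answer: {a, b, d}

Working:
Converged values:
  B0:  IN={b}  OUT={a, b, d}
  B1:  IN={a, b, d}  OUT={b, d}
  B2:  IN={b, d}  OUT={a, b, d}
  B3:  IN={a, d}  OUT={a, b}
  B4:  IN={a, b}  OUT={a, b}
  B5:  IN={a, b}  OUT={}
  B6:  IN={}  OUT={}

Merge at B1: OUT[B1] = IN[B2] = {b, d}
Applying B1's transfer function to that OUT value gives IN[B1] (row B1 above).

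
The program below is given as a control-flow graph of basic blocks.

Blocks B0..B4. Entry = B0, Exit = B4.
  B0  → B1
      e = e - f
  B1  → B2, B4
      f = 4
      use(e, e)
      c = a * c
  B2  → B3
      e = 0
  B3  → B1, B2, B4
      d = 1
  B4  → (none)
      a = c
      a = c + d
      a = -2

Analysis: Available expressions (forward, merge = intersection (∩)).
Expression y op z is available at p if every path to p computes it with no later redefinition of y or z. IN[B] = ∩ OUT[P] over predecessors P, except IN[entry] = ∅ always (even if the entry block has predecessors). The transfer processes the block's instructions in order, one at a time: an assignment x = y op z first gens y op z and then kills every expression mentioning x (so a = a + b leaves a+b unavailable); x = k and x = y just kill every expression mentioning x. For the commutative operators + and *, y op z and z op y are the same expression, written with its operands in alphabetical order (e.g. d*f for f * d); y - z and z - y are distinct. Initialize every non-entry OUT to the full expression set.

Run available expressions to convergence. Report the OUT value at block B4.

Answer: {c+d}

Derivation:
Fixpoint table:
  B0:   IN={}   OUT={}
  B1:   IN={}   OUT={}
  B2:   IN={}   OUT={}
  B3:   IN={}   OUT={}
  B4:   IN={}   OUT={c+d}

Merge at B4: IN[B4] = OUT[B1] ∩ OUT[B3] = {}
Applying B4's transfer function to that IN value gives OUT[B4] (row B4 above).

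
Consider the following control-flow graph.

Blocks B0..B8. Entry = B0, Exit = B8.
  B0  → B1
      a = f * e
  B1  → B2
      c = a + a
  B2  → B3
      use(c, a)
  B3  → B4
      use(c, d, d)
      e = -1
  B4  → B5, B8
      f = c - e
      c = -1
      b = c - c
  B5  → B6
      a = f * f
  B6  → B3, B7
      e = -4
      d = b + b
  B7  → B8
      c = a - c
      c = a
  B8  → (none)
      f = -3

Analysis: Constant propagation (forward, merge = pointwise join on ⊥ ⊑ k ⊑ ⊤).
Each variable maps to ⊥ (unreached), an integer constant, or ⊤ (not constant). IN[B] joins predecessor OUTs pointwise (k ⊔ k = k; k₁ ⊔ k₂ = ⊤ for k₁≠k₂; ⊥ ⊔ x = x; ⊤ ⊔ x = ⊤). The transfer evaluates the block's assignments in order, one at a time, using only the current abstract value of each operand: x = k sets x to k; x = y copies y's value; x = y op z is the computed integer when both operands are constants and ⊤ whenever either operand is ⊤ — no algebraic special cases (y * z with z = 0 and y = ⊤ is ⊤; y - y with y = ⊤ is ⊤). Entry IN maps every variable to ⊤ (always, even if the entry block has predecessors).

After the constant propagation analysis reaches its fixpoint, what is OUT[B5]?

Answer: {a: ⊤, b: 0, c: -1, d: ⊤, e: -1, f: ⊤}

Derivation:
Converged values:
  B0:  IN=(all ⊤)  OUT=(all ⊤)
  B1:  IN=(all ⊤)  OUT=(all ⊤)
  B2:  IN=(all ⊤)  OUT=(all ⊤)
  B3:  IN=(all ⊤)  OUT={e:-1; rest ⊤}
  B4:  IN={e:-1; rest ⊤}  OUT={b:0, c:-1, e:-1; rest ⊤}
  B5:  IN={b:0, c:-1, e:-1; rest ⊤}  OUT={b:0, c:-1, e:-1; rest ⊤}
  B6:  IN={b:0, c:-1, e:-1; rest ⊤}  OUT={b:0, c:-1, d:0, e:-4; rest ⊤}
  B7:  IN={b:0, c:-1, d:0, e:-4; rest ⊤}  OUT={b:0, d:0, e:-4; rest ⊤}
  B8:  IN={b:0; rest ⊤}  OUT={b:0, f:-3; rest ⊤}

Merge at B5: IN[B5] = OUT[B4] = {a: ⊤, b: 0, c: -1, d: ⊤, e: -1, f: ⊤}
Applying B5's transfer function to that IN value gives OUT[B5] (row B5 above).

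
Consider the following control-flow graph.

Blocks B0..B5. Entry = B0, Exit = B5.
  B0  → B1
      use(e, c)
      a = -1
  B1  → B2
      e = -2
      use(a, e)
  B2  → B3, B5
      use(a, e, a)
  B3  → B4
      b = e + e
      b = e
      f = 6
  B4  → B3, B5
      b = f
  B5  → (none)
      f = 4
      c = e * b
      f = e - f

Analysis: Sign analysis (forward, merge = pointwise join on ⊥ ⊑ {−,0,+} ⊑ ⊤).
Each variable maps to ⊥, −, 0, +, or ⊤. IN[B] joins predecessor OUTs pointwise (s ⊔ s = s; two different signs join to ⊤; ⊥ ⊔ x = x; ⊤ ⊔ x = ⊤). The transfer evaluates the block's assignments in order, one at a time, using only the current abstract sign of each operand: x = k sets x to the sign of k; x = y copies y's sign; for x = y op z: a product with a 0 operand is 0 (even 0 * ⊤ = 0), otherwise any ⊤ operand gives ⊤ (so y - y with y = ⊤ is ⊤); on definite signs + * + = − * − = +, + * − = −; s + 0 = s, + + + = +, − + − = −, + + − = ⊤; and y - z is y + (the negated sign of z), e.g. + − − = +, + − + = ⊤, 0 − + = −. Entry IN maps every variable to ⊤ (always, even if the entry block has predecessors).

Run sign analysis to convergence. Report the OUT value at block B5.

Answer: {a: -, b: ⊤, c: ⊤, d: ⊤, e: -, f: -}

Trace:
Converged values:
  B0:  IN=(all ⊤)  OUT={a:-; rest ⊤}
  B1:  IN={a:-; rest ⊤}  OUT={a:-, e:-; rest ⊤}
  B2:  IN={a:-, e:-; rest ⊤}  OUT={a:-, e:-; rest ⊤}
  B3:  IN={a:-, e:-; rest ⊤}  OUT={a:-, b:-, e:-, f:+; rest ⊤}
  B4:  IN={a:-, b:-, e:-, f:+; rest ⊤}  OUT={a:-, b:+, e:-, f:+; rest ⊤}
  B5:  IN={a:-, e:-; rest ⊤}  OUT={a:-, e:-, f:-; rest ⊤}

Merge at B5: IN[B5] = OUT[B2] ⊔ OUT[B4] = {a: -, b: ⊤, c: ⊤, d: ⊤, e: -, f: ⊤}
Applying B5's transfer function to that IN value gives OUT[B5] (row B5 above).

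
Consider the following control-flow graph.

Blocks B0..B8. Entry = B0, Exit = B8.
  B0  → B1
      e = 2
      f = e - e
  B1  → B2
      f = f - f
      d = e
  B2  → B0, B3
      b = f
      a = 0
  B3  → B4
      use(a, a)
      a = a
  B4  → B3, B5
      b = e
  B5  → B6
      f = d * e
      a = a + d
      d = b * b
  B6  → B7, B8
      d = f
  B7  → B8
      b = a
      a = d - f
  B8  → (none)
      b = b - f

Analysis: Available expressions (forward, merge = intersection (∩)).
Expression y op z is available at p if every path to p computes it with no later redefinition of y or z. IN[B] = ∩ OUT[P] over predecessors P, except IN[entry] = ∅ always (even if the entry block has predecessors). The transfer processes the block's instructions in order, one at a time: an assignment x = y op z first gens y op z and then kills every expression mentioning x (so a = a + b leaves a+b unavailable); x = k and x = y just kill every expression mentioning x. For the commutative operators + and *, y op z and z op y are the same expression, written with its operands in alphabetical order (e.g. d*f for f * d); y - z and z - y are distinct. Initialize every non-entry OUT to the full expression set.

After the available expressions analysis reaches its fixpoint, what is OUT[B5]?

Per-block solution:
  B0:   IN={}   OUT={e-e}
  B1:   IN={e-e}   OUT={e-e}
  B2:   IN={e-e}   OUT={e-e}
  B3:   IN={e-e}   OUT={e-e}
  B4:   IN={e-e}   OUT={e-e}
  B5:   IN={e-e}   OUT={b*b, e-e}
  B6:   IN={b*b, e-e}   OUT={b*b, e-e}
  B7:   IN={b*b, e-e}   OUT={d-f, e-e}
  B8:   IN={e-e}   OUT={e-e}

Merge at B5: IN[B5] = OUT[B4] = {e-e}
Applying B5's transfer function to that IN value gives OUT[B5] (row B5 above).

Answer: {b*b, e-e}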